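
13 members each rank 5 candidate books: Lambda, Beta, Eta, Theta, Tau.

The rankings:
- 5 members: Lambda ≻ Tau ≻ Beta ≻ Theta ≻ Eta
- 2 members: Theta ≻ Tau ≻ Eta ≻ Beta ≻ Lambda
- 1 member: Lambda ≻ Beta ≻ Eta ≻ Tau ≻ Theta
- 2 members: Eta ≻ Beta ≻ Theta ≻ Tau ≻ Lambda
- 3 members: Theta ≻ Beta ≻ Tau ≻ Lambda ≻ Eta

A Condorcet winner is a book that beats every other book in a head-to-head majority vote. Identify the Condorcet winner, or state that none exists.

none

Head-to-head results (13 members):
Lambda–Beta: Beta 7–6.
Lambda vs Eta: Lambda wins 9–4.
Lambda vs Theta: Theta wins 7–6.
Lambda vs Tau: Tau, 7–6.
Beta vs Eta: Beta, 9–4.
Beta vs Theta: Beta wins 8–5.
Beta vs Tau: Tau, 7–6.
Eta–Theta: Theta 10–3.
Eta vs Tau: Tau, 10–3.
Theta vs Tau: Theta wins 7–6.
Each book drops at least one matchup (Lambda loses to Beta; Beta loses to Tau; Eta loses to Lambda; Theta loses to Beta; Tau loses to Theta); the cycle Beta beats Theta beats Tau beats Beta rules out a Condorcet winner.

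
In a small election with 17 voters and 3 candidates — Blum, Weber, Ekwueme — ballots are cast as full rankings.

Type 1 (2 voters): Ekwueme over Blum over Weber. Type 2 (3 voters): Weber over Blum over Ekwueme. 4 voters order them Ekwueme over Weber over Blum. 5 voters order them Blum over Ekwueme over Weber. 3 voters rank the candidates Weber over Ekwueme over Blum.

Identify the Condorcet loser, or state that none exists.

Head-to-head results (17 voters):
Blum vs Weber: 2+5 = 7 for Blum, 10 for Weber — Weber by 10–7.
Blum vs Ekwueme: Ekwueme wins 9–8.
Weber vs Ekwueme: Weber is ranked higher on 3+3 = 6 ballots, Ekwueme on 11. Ekwueme wins 11–6.
Blum loses to every other candidate — it is the Condorcet loser.

Blum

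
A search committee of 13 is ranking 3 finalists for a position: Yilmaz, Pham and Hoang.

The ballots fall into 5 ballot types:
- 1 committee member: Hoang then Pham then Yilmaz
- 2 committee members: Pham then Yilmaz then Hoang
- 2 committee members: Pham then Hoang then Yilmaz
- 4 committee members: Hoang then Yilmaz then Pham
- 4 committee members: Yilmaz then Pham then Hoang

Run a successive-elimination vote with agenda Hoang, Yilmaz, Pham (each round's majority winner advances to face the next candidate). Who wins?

Round 1: Hoang vs Yilmaz — 7–6, Hoang advances.
Round 2: Hoang vs Pham — 5–8, Pham advances.
The agenda winner is Pham.

Pham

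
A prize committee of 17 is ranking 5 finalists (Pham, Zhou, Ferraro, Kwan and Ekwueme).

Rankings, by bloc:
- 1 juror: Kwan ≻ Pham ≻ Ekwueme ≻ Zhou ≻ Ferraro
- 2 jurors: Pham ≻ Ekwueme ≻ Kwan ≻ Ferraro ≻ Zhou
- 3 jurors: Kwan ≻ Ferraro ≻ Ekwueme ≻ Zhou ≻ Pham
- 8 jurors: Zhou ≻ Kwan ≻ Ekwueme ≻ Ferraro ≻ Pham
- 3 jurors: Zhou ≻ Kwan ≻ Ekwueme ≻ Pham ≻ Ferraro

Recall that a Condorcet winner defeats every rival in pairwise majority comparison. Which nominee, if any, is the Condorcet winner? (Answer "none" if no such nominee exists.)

Head-to-head results (17 jurors):
Pham vs Zhou: Zhou wins 14–3.
Pham–Ferraro: Ferraro 11–6.
Pham vs Kwan: Pham is ranked higher on 2 ballots, Kwan on 15. Kwan wins 15–2.
Pham vs Ekwueme: 1+2 = 3 for Pham, 14 for Ekwueme — Ekwueme by 14–3.
Zhou vs Ferraro: Zhou wins 12–5.
Zhou vs Kwan: 11 to 6, Zhou.
Zhou vs Ekwueme: Zhou is ranked higher on 8+3 = 11 ballots, Ekwueme on 6. Zhou wins 11–6.
Ferraro vs Kwan: Kwan wins 17–0.
Ferraro vs Ekwueme: Ekwueme wins 14–3.
Kwan–Ekwueme: Kwan 15–2.
Zhou wins every pairwise contest, so Zhou is the Condorcet winner.

Zhou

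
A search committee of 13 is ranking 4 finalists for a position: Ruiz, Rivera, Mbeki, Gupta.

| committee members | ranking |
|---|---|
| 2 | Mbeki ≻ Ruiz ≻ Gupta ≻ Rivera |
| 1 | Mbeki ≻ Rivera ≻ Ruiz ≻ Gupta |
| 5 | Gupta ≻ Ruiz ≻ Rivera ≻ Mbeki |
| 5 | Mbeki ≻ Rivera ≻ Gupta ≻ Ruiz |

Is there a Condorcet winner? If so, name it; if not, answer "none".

Mbeki

Head-to-head results (13 committee members):
Ruiz vs Rivera: Ruiz, 7–6.
Ruiz–Mbeki: Mbeki 8–5.
Ruiz vs Gupta: Ruiz is ranked higher on 2+1 = 3 ballots, Gupta on 10. Gupta wins 10–3.
Rivera vs Mbeki: 5 for Rivera, 8 for Mbeki — Mbeki by 8–5.
Rivera–Gupta: Gupta 7–6.
Mbeki vs Gupta: Mbeki wins 8–5.
Mbeki wins every pairwise contest, so Mbeki is the Condorcet winner.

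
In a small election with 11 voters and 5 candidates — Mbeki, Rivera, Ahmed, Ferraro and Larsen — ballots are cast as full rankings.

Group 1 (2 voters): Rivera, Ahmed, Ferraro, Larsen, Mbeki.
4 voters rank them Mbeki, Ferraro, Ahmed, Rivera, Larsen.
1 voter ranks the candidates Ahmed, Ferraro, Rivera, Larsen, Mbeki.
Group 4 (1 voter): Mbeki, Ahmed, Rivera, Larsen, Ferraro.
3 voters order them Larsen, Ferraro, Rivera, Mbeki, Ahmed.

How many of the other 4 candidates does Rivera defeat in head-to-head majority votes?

Rivera against each rival (11 voters):
Rivera vs Mbeki: Rivera, 6–5.
Rivera vs Ahmed: 5 to 6, Ahmed.
Rivera vs Ferraro: 3 to 8, Ferraro.
Rivera vs Larsen: 8 to 3, Rivera.
Rivera beats Mbeki, Larsen; loses to Ahmed, Ferraro — 2 pairwise wins.

2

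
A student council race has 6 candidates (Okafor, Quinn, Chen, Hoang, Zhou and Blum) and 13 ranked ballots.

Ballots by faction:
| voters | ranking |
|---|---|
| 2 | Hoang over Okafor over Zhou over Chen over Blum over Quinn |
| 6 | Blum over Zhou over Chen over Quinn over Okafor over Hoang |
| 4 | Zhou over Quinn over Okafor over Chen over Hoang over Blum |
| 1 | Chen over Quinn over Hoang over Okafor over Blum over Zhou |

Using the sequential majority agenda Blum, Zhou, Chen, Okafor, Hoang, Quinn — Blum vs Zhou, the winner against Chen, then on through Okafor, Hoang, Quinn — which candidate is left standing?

Chen

Round 1: Blum vs Zhou — 7–6, Blum advances.
Round 2: Blum vs Chen — 6–7, Chen advances.
Round 3: Chen vs Okafor — 7–6, Chen advances.
Round 4: Chen vs Hoang — 11–2, Chen advances.
Round 5: Chen vs Quinn — 9–4, Chen advances.
The agenda winner is Chen.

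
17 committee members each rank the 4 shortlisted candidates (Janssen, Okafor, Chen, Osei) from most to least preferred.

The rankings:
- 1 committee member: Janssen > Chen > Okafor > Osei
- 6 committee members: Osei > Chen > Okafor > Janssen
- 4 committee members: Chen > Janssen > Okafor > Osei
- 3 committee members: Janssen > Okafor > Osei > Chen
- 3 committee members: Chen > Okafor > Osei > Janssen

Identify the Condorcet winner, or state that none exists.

Check each pair by majority over 17 ballots:
Janssen vs Okafor: Okafor wins 9–8.
Janssen–Chen: Chen 13–4.
Janssen–Osei: Osei 9–8.
Okafor vs Chen: Chen wins 14–3.
Okafor–Osei: Okafor 11–6.
Chen vs Osei: Osei, 9–8.
Every candidate loses at least once (Janssen loses to Okafor; Okafor loses to Chen; Chen loses to Osei; Osei loses to Okafor). The majority relation contains the cycle Okafor > Osei > Chen > Okafor, so there is no Condorcet winner.

none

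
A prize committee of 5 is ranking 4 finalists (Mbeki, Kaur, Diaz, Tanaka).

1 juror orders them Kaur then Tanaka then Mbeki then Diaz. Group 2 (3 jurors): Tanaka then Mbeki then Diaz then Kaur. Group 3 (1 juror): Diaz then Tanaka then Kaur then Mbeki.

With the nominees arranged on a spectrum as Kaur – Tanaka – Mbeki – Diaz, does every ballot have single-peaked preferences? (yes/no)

Axis positions: Kaur=1, Tanaka=2, Mbeki=3, Diaz=4.
Group 1 (peak Kaur at position 1): ranking walks positions 1-2-3-4, expanding outward from the peak — single-peaked.
Group 2 (peak Tanaka at position 2): ranking walks positions 2-3-4-1, expanding outward from the peak — single-peaked.
Group 3: ranking walks positions 4-2-1-3; Tanaka is ranked above Mbeki even though Mbeki lies between Tanaka and the peak Diaz on the axis — preferences dip and rise again. Not single-peaked.
Group 3 violates single-peakedness, so the profile is not single-peaked on this axis.

no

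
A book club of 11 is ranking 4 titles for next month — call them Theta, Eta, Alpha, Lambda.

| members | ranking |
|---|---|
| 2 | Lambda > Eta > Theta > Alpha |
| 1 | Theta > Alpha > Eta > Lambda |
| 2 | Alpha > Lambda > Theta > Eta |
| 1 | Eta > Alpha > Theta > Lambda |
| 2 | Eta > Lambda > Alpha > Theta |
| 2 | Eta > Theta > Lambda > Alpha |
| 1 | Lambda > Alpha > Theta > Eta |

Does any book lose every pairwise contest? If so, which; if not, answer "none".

Pairwise majorities:
Theta vs Eta: Eta wins 7–4.
Theta–Alpha: Alpha 6–5.
Theta vs Lambda: 4 to 7, Lambda.
Eta–Alpha: Eta 7–4.
Eta vs Lambda: Eta is ranked higher on 1+1+2+2 = 6 ballots, Lambda on 5. Eta wins 6–5.
Alpha vs Lambda: Lambda wins 7–4.
Theta is beaten in every head-to-head and is the Condorcet loser.

Theta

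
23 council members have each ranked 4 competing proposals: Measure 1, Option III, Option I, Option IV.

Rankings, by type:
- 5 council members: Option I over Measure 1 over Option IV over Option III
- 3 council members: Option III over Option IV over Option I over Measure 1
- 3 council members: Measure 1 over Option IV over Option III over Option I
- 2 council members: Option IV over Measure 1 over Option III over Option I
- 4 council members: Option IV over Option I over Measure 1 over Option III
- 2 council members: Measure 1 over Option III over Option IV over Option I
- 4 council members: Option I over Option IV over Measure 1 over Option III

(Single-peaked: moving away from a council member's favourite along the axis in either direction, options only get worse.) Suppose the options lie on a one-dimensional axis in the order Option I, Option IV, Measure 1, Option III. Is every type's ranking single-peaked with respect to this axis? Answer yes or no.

Axis positions: Option I=1, Option IV=2, Measure 1=3, Option III=4.
Type 1: ranking walks positions 1-3-2-4; Measure 1 is ranked above Option IV even though Option IV lies between Measure 1 and the peak Option I on the axis — preferences dip and rise again. Not single-peaked.
Type 2: ranking walks positions 4-2-1-3; Option IV is ranked above Measure 1 even though Measure 1 lies between Option IV and the peak Option III on the axis — preferences dip and rise again. Not single-peaked.
Type 3 (peak Measure 1 at position 3): ranking walks positions 3-2-4-1, expanding outward from the peak — single-peaked.
Type 4 (peak Option IV at position 2): ranking walks positions 2-3-4-1, expanding outward from the peak — single-peaked.
Type 5 (peak Option IV at position 2): ranking walks positions 2-1-3-4, expanding outward from the peak — single-peaked.
Type 6 (peak Measure 1 at position 3): ranking walks positions 3-4-2-1, expanding outward from the peak — single-peaked.
Type 7 (peak Option I at position 1): ranking walks positions 1-2-3-4, expanding outward from the peak — single-peaked.
Type 1 violates single-peakedness, so the profile is not single-peaked on this axis.

no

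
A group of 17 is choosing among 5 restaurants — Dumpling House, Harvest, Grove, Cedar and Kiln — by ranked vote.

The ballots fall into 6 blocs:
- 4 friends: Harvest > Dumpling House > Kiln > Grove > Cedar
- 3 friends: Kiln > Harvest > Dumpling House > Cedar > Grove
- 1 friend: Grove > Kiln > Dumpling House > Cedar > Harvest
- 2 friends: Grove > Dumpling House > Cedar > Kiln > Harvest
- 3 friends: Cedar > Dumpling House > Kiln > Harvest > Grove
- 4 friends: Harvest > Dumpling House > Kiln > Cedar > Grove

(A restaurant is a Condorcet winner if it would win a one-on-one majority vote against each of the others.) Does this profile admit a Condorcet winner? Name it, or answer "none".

Head-to-head results (17 friends):
Dumpling House vs Harvest: Dumpling House is ranked higher on 1+2+3 = 6 ballots, Harvest on 11. Harvest wins 11–6.
Dumpling House vs Grove: 4+3+3+4 = 14 for Dumpling House, 3 for Grove — Dumpling House by 14–3.
Dumpling House vs Cedar: 4+3+1+2+4 = 14 for Dumpling House, 3 for Cedar — Dumpling House by 14–3.
Dumpling House vs Kiln: Dumpling House wins 13–4.
Harvest vs Grove: Harvest, 14–3.
Harvest vs Cedar: Harvest preferred on 4+3+4 = 11 ballots; Harvest wins 11–6.
Harvest vs Kiln: 8 to 9, Kiln.
Grove vs Cedar: Grove preferred on 4+1+2 = 7 ballots; Cedar wins 10–7.
Grove vs Kiln: Grove preferred on 1+2 = 3 ballots; Kiln wins 14–3.
Cedar vs Kiln: Cedar preferred on 2+3 = 5 ballots; Kiln wins 12–5.
No restaurant is unbeaten: Dumpling House loses to Harvest; Harvest loses to Kiln; Grove loses to Dumpling House; Cedar loses to Dumpling House; Kiln loses to Dumpling House. In particular Dumpling House beats Kiln beats Harvest beats Dumpling House is a majority cycle — no Condorcet winner exists.

none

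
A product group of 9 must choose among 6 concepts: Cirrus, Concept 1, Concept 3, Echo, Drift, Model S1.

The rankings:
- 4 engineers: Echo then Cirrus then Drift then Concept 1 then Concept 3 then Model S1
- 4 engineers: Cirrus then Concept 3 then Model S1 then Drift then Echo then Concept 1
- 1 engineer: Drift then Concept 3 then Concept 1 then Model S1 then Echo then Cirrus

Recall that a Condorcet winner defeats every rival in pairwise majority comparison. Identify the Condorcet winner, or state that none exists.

Check each pair by majority over 9 ballots:
Cirrus vs Concept 1: Cirrus, 8–1.
Cirrus vs Concept 3: Cirrus wins 8–1.
Cirrus vs Echo: Echo, 5–4.
Cirrus vs Drift: Cirrus, 8–1.
Cirrus vs Model S1: Cirrus, 8–1.
Concept 1–Concept 3: Concept 3 5–4.
Concept 1 vs Echo: Echo, 8–1.
Concept 1 vs Drift: Drift, 9–0.
Concept 1 vs Model S1: Concept 1, 5–4.
Concept 3 vs Echo: Concept 3 wins 5–4.
Concept 3 vs Drift: Drift wins 5–4.
Concept 3 vs Model S1: Concept 3 wins 9–0.
Echo–Drift: Drift 5–4.
Echo vs Model S1: Model S1 wins 5–4.
Drift vs Model S1: Drift wins 5–4.
No design is unbeaten: Cirrus loses to Echo; Concept 1 loses to Cirrus; Concept 3 loses to Cirrus; Echo loses to Concept 3; Drift loses to Cirrus; Model S1 loses to Cirrus. In particular Cirrus > Concept 3 > Echo > Cirrus is a majority cycle — no Condorcet winner exists.

none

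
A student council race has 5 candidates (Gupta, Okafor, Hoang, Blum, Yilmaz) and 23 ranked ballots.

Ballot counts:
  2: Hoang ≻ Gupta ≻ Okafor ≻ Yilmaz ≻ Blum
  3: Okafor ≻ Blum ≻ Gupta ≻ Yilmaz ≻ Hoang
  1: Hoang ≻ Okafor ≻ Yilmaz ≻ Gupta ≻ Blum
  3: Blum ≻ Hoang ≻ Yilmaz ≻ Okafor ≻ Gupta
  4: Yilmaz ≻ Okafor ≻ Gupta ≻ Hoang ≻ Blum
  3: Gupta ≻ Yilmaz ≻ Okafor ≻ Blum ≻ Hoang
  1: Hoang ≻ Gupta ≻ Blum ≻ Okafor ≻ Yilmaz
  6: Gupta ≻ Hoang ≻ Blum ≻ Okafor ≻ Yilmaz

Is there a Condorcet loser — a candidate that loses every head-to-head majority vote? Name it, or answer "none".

Pairwise majorities:
Gupta vs Okafor: Gupta, 12–11.
Gupta vs Hoang: Gupta wins 16–7.
Gupta–Blum: Gupta 17–6.
Gupta vs Yilmaz: Gupta, 15–8.
Okafor–Hoang: Hoang 13–10.
Okafor vs Blum: Okafor wins 13–10.
Okafor vs Yilmaz: 2+3+1+1+6 = 13 for Okafor, 10 for Yilmaz — Okafor by 13–10.
Hoang vs Blum: Hoang, 14–9.
Hoang vs Yilmaz: Hoang, 13–10.
Blum vs Yilmaz: 3+3+1+6 = 13 for Blum, 10 for Yilmaz — Blum by 13–10.
Yilmaz loses to every other candidate — it is the Condorcet loser.

Yilmaz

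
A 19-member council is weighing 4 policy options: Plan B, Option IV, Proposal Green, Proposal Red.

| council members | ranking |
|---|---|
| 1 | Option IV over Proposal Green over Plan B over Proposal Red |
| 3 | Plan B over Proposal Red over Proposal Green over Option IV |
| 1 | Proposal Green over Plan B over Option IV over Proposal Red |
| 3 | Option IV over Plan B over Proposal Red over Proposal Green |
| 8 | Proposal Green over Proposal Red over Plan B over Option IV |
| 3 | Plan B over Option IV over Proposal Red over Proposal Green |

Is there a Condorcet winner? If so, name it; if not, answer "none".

Pairwise majorities:
Plan B vs Option IV: 15 to 4, Plan B.
Plan B vs Proposal Green: Plan B preferred on 3+3+3 = 9 ballots; Proposal Green wins 10–9.
Plan B vs Proposal Red: Plan B is ranked higher on 1+3+1+3+3 = 11 ballots, Proposal Red on 8. Plan B wins 11–8.
Option IV vs Proposal Green: 7 to 12, Proposal Green.
Option IV vs Proposal Red: Option IV is ranked higher on 1+1+3+3 = 8 ballots, Proposal Red on 11. Proposal Red wins 11–8.
Proposal Green vs Proposal Red: 1+1+8 = 10 for Proposal Green, 9 for Proposal Red — Proposal Green by 10–9.
Proposal Green beats each of Plan B, Option IV, Proposal Red — Proposal Green is the Condorcet winner.

Proposal Green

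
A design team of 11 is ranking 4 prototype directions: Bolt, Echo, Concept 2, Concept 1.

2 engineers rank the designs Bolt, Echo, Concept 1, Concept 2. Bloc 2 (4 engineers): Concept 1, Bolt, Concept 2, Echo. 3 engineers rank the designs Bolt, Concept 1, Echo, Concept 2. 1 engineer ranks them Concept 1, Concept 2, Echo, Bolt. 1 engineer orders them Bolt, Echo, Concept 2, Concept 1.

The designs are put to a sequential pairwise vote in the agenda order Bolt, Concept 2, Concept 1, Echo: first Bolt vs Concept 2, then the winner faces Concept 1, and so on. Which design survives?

Round 1: Bolt vs Concept 2 — 10–1, Bolt advances.
Round 2: Bolt vs Concept 1 — 6–5, Bolt advances.
Round 3: Bolt vs Echo — 10–1, Bolt advances.
Bolt survives the agenda.

Bolt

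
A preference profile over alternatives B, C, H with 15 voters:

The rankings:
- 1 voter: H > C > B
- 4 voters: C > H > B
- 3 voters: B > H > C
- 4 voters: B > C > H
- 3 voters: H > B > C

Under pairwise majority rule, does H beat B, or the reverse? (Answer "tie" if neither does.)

Ballots ranking H above B: 1 + 4 + 3 = 8.
Ballots ranking B above H: 15 − 8 = 7.
H wins the head-to-head 8–7.

H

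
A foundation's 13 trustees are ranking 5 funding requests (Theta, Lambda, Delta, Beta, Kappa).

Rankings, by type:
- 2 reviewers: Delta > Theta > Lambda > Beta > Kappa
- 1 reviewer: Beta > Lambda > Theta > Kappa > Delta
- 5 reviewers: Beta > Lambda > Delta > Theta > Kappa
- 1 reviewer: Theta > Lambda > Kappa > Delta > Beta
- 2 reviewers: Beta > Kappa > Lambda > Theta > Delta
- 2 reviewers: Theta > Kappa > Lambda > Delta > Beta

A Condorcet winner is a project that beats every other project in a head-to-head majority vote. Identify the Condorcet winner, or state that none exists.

Check each pair by majority over 13 ballots:
Theta–Lambda: Lambda 8–5.
Theta vs Delta: Delta, 7–6.
Theta vs Beta: Beta, 8–5.
Theta vs Kappa: Theta wins 11–2.
Lambda–Delta: Lambda 11–2.
Lambda–Beta: Beta 8–5.
Lambda–Kappa: Lambda 9–4.
Delta vs Beta: Beta wins 8–5.
Delta vs Kappa: Delta, 7–6.
Beta vs Kappa: Beta, 10–3.
Beta beats each of Theta, Lambda, Delta, Kappa — Beta is the Condorcet winner.

Beta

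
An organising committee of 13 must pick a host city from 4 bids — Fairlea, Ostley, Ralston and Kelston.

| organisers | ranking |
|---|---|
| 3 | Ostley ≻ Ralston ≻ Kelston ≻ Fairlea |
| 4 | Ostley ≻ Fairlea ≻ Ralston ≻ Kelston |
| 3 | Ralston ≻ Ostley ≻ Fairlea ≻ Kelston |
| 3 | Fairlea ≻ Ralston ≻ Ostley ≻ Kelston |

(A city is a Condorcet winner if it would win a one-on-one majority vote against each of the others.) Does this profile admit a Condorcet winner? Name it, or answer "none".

Ostley

Pairwise majorities:
Fairlea vs Ostley: Ostley, 10–3.
Fairlea vs Ralston: Fairlea, 7–6.
Fairlea vs Kelston: Fairlea, 10–3.
Ostley vs Ralston: Ostley wins 7–6.
Ostley–Kelston: Ostley 13–0.
Ralston vs Kelston: Ralston wins 13–0.
Ostley defeats every rival head-to-head and is the Condorcet winner.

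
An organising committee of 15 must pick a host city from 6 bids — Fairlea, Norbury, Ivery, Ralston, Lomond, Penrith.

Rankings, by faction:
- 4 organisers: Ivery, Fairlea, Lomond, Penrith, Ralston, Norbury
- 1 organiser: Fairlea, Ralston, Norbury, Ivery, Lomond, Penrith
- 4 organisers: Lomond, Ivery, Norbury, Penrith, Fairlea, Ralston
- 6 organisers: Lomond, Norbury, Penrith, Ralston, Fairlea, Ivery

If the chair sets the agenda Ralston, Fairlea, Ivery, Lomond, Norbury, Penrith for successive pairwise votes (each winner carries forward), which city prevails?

Round 1: Ralston vs Fairlea — 6–9, Fairlea advances.
Round 2: Fairlea vs Ivery — 7–8, Ivery advances.
Round 3: Ivery vs Lomond — 5–10, Lomond advances.
Round 4: Lomond vs Norbury — 14–1, Lomond advances.
Round 5: Lomond vs Penrith — 15–0, Lomond advances.
Lomond survives the agenda.

Lomond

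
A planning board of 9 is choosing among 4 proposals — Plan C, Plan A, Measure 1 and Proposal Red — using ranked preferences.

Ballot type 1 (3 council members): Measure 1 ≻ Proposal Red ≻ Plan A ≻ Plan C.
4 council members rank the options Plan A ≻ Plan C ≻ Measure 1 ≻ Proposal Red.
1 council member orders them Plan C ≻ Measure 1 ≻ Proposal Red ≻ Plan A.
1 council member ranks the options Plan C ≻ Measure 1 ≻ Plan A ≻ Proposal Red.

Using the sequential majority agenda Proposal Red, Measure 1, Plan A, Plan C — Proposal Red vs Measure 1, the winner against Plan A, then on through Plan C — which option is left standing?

Round 1: Proposal Red vs Measure 1 — 0–9, Measure 1 advances.
Round 2: Measure 1 vs Plan A — 5–4, Measure 1 advances.
Round 3: Measure 1 vs Plan C — 3–6, Plan C advances.
The agenda winner is Plan C.

Plan C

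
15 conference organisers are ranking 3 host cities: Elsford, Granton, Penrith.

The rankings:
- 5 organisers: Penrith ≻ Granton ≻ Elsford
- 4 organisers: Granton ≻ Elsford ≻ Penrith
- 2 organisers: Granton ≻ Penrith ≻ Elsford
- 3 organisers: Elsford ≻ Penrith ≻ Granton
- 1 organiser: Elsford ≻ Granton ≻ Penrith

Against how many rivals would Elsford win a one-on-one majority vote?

Elsford against each rival (15 organisers):
Elsford vs Granton: Granton wins 11–4.
Elsford vs Penrith: 4+3+1 = 8 for Elsford, 7 for Penrith — Elsford by 8–7.
Elsford beats Penrith; loses to Granton — 1 pairwise win.

1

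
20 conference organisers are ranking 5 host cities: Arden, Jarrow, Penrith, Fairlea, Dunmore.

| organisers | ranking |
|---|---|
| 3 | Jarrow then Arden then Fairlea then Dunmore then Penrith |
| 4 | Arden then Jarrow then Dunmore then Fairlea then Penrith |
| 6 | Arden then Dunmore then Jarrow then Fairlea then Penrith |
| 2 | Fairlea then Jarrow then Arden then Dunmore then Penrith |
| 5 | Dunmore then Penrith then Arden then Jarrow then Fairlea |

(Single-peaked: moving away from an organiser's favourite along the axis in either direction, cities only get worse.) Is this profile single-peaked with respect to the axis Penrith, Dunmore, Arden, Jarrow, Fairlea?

Axis positions: Penrith=1, Dunmore=2, Arden=3, Jarrow=4, Fairlea=5.
Group 1 (peak Jarrow at position 4): ranking walks positions 4-3-5-2-1, expanding outward from the peak — single-peaked.
Group 2 (peak Arden at position 3): ranking walks positions 3-4-2-5-1, expanding outward from the peak — single-peaked.
Group 3 (peak Arden at position 3): ranking walks positions 3-2-4-5-1, expanding outward from the peak — single-peaked.
Group 4 (peak Fairlea at position 5): ranking walks positions 5-4-3-2-1, expanding outward from the peak — single-peaked.
Group 5 (peak Dunmore at position 2): ranking walks positions 2-1-3-4-5, expanding outward from the peak — single-peaked.
Every ranking is single-peaked on this axis.

yes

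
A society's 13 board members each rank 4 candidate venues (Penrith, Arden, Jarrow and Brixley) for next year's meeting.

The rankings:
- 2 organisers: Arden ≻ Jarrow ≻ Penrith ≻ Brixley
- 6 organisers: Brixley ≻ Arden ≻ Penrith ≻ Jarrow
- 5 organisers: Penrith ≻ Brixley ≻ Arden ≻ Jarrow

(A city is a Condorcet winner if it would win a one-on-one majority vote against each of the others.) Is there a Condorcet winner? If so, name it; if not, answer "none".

none

Head-to-head results (13 organisers):
Penrith–Arden: Arden 8–5.
Penrith vs Jarrow: Penrith wins 11–2.
Penrith vs Brixley: Penrith, 7–6.
Arden vs Jarrow: Arden wins 13–0.
Arden vs Brixley: Brixley wins 11–2.
Jarrow vs Brixley: Brixley, 11–2.
No city is unbeaten: Penrith loses to Arden; Arden loses to Brixley; Jarrow loses to Penrith; Brixley loses to Penrith. In particular Penrith > Brixley > Arden > Penrith is a majority cycle — no Condorcet winner exists.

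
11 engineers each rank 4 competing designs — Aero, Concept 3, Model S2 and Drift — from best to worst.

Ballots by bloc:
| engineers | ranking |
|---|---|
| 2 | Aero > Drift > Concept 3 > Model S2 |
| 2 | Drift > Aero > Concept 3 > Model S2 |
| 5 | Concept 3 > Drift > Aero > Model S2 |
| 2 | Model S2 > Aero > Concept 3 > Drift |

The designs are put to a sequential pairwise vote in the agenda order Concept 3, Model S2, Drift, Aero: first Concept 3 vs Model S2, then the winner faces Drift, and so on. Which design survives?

Round 1: Concept 3 vs Model S2 — 9–2, Concept 3 advances.
Round 2: Concept 3 vs Drift — 7–4, Concept 3 advances.
Round 3: Concept 3 vs Aero — 5–6, Aero advances.
The agenda winner is Aero.

Aero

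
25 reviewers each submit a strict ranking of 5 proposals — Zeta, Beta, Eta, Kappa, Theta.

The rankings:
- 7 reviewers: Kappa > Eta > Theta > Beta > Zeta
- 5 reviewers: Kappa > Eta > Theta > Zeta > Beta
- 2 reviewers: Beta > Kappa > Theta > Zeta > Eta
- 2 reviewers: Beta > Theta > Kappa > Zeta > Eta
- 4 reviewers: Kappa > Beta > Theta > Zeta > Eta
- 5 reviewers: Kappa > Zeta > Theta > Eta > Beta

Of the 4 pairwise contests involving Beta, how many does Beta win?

1

Beta against each rival (25 reviewers):
Beta vs Zeta: Beta, 15–10.
Beta vs Eta: Eta, 17–8.
Beta vs Kappa: 2+2 = 4 for Beta, 21 for Kappa — Kappa by 21–4.
Beta vs Theta: Theta, 17–8.
Beta beats Zeta; loses to Eta, Kappa, Theta — 1 pairwise win.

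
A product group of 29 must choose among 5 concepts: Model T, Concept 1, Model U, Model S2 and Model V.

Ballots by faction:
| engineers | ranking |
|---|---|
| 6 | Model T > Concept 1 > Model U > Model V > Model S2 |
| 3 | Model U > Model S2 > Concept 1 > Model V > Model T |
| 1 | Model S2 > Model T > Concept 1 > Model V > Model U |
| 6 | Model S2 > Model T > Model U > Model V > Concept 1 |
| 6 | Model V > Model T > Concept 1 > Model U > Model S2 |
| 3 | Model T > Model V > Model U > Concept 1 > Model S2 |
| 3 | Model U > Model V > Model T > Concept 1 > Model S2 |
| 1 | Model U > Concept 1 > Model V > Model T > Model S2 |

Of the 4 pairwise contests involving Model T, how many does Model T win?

Model T against each rival (29 engineers):
Model T vs Concept 1: Model T, 25–4.
Model T vs Model U: 22 to 7, Model T.
Model T vs Model S2: Model T, 19–10.
Model T vs Model V: Model T wins 16–13.
Model T beats Concept 1, Model U, Model S2, Model V — 4 pairwise wins.

4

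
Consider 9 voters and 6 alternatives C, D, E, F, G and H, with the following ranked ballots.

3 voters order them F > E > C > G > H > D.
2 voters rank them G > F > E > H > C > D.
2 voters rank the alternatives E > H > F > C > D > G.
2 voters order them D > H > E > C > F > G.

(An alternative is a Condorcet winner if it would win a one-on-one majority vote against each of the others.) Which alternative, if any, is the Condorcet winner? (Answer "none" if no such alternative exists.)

F

Pairwise majorities:
C vs D: 7 to 2, C.
C vs E: 0 for C, 9 for E — E by 9–0.
C vs F: 2 for C, 7 for F — F by 7–2.
C vs G: 3+2+2 = 7 for C, 2 for G — C by 7–2.
C vs H: C is ranked higher on 3 ballots, H on 6. H wins 6–3.
D vs E: 2 to 7, E.
D vs F: 2 to 7, F.
D vs G: 2+2 = 4 for D, 5 for G — G by 5–4.
D vs H: 2 for D, 7 for H — H by 7–2.
E vs F: 2+2 = 4 for E, 5 for F — F by 5–4.
E vs G: E is ranked higher on 3+2+2 = 7 ballots, G on 2. E wins 7–2.
E vs H: 3+2+2 = 7 for E, 2 for H — E by 7–2.
F vs G: 3+2+2 = 7 for F, 2 for G — F by 7–2.
F vs H: F is ranked higher on 3+2 = 5 ballots, H on 4. F wins 5–4.
G vs H: 5 to 4, G.
Only F has no losses; F is the Condorcet winner.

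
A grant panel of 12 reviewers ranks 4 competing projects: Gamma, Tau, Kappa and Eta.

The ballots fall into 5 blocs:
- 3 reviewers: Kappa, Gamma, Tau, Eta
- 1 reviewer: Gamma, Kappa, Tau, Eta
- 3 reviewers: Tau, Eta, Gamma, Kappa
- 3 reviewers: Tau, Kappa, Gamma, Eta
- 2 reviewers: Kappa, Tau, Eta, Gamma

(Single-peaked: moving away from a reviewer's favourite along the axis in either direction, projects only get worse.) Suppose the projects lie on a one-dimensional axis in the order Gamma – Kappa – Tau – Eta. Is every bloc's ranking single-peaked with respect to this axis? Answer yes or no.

Axis positions: Gamma=1, Kappa=2, Tau=3, Eta=4.
Bloc 1 (peak Kappa at position 2): ranking walks positions 2-1-3-4, expanding outward from the peak — single-peaked.
Bloc 2 (peak Gamma at position 1): ranking walks positions 1-2-3-4, expanding outward from the peak — single-peaked.
Bloc 3: ranking walks positions 3-4-1-2; Gamma is ranked above Kappa even though Kappa lies between Gamma and the peak Tau on the axis — preferences dip and rise again. Not single-peaked.
Bloc 4 (peak Tau at position 3): ranking walks positions 3-2-1-4, expanding outward from the peak — single-peaked.
Bloc 5 (peak Kappa at position 2): ranking walks positions 2-3-4-1, expanding outward from the peak — single-peaked.
Bloc 3 violates single-peakedness, so the profile is not single-peaked on this axis.

no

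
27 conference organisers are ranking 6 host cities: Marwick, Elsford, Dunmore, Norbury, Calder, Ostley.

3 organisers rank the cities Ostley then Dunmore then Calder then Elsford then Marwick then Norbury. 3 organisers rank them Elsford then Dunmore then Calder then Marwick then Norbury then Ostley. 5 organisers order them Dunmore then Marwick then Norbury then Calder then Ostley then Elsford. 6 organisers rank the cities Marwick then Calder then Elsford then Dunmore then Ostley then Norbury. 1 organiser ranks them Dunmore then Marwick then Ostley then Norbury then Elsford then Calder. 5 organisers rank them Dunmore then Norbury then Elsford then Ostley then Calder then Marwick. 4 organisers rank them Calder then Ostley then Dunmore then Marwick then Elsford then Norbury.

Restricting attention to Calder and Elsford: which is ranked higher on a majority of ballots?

Calder

Ballots ranking Calder above Elsford: 3 + 5 + 6 + 4 = 18.
Ballots ranking Elsford above Calder: 27 − 18 = 9.
Calder wins the head-to-head 18–9.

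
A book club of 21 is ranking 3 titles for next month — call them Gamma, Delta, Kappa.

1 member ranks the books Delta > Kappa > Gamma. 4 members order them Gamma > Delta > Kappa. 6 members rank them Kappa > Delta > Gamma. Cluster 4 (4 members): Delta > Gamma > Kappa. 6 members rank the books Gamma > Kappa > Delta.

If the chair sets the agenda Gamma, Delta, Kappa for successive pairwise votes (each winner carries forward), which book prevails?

Round 1: Gamma vs Delta — 10–11, Delta advances.
Round 2: Delta vs Kappa — 9–12, Kappa advances.
The agenda winner is Kappa.

Kappa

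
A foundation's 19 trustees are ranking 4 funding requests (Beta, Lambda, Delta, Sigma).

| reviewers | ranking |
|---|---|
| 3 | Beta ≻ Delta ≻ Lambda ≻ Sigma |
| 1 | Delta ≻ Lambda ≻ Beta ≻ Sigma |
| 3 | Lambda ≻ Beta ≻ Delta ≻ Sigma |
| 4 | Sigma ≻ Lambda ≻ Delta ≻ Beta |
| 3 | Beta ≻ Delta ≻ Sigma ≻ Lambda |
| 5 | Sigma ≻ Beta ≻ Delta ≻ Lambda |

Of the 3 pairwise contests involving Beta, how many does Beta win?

3

Beta against each rival (19 reviewers):
Beta vs Lambda: 3+3+5 = 11 for Beta, 8 for Lambda — Beta by 11–8.
Beta–Delta: Beta 14–5.
Beta vs Sigma: Beta preferred on 3+1+3+3 = 10 ballots; Beta wins 10–9.
Beta beats Lambda, Delta, Sigma — 3 pairwise wins.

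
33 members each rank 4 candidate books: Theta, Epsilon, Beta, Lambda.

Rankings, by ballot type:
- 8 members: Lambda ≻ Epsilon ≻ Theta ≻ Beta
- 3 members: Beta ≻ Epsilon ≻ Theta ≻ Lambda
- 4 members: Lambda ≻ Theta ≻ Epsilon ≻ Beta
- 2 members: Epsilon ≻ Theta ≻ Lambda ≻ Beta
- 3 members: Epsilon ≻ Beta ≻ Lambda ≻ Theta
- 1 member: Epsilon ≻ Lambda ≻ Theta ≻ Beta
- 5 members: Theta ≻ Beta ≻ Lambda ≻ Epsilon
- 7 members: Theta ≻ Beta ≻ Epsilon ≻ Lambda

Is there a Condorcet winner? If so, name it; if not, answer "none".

none

Head-to-head results (33 members):
Theta vs Epsilon: 4+5+7 = 16 for Theta, 17 for Epsilon — Epsilon by 17–16.
Theta vs Beta: 8+4+2+1+5+7 = 27 for Theta, 6 for Beta — Theta by 27–6.
Theta vs Lambda: Theta is ranked higher on 3+2+5+7 = 17 ballots, Lambda on 16. Theta wins 17–16.
Epsilon vs Beta: Epsilon preferred on 8+4+2+3+1 = 18 ballots; Epsilon wins 18–15.
Epsilon vs Lambda: Epsilon preferred on 3+2+3+1+7 = 16 ballots; Lambda wins 17–16.
Beta vs Lambda: Beta is ranked higher on 3+3+5+7 = 18 ballots, Lambda on 15. Beta wins 18–15.
Each book drops at least one matchup (Theta loses to Epsilon; Epsilon loses to Lambda; Beta loses to Theta; Lambda loses to Theta); the cycle Theta → Lambda → Epsilon → Theta rules out a Condorcet winner.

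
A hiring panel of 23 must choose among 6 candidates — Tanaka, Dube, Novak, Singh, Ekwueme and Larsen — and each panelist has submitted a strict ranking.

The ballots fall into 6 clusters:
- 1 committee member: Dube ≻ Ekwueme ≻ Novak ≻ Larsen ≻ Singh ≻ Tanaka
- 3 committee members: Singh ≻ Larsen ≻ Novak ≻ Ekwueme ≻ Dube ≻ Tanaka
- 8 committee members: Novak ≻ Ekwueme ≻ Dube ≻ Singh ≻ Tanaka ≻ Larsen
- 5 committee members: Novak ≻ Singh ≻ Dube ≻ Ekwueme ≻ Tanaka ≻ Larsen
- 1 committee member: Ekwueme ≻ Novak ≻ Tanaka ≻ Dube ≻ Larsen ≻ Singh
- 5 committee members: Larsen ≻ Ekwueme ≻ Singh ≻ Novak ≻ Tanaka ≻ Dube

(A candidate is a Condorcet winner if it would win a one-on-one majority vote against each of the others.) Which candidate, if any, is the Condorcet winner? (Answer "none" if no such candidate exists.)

Check each pair by majority over 23 ballots:
Tanaka vs Dube: Tanaka is ranked higher on 1+5 = 6 ballots, Dube on 17. Dube wins 17–6.
Tanaka vs Novak: 0 for Tanaka, 23 for Novak — Novak by 23–0.
Tanaka vs Singh: Tanaka is ranked higher on 1 ballot, Singh on 22. Singh wins 22–1.
Tanaka vs Ekwueme: Tanaka is ranked higher on 0 ballots, Ekwueme on 23. Ekwueme wins 23–0.
Tanaka vs Larsen: Tanaka wins 14–9.
Dube vs Novak: Dube is ranked higher on 1 ballot, Novak on 22. Novak wins 22–1.
Dube vs Singh: 10 to 13, Singh.
Dube vs Ekwueme: 6 to 17, Ekwueme.
Dube vs Larsen: Dube is ranked higher on 1+8+5+1 = 15 ballots, Larsen on 8. Dube wins 15–8.
Novak vs Singh: Novak wins 15–8.
Novak vs Ekwueme: Novak, 16–7.
Novak vs Larsen: Novak, 15–8.
Singh vs Ekwueme: Singh preferred on 3+5 = 8 ballots; Ekwueme wins 15–8.
Singh vs Larsen: Singh preferred on 3+8+5 = 16 ballots; Singh wins 16–7.
Ekwueme–Larsen: Ekwueme 15–8.
Novak beats each of Tanaka, Dube, Singh, Ekwueme, Larsen — Novak is the Condorcet winner.

Novak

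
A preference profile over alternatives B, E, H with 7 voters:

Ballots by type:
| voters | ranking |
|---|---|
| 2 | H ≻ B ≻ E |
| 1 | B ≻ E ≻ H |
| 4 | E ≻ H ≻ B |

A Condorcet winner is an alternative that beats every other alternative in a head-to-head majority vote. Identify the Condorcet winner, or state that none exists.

E

Head-to-head results (7 voters):
B vs E: E, 4–3.
B–H: H 6–1.
E vs H: E, 5–2.
E wins every pairwise contest, so E is the Condorcet winner.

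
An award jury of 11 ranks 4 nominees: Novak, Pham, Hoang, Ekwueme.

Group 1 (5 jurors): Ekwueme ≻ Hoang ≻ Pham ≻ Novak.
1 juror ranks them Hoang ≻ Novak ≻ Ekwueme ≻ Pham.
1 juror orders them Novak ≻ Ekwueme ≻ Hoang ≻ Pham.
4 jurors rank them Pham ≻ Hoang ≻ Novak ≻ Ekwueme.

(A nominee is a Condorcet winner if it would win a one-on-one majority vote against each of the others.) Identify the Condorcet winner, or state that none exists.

Pairwise majorities:
Novak vs Pham: Pham, 9–2.
Novak–Hoang: Hoang 10–1.
Novak vs Ekwueme: Novak wins 6–5.
Pham vs Hoang: 4 for Pham, 7 for Hoang — Hoang by 7–4.
Pham–Ekwueme: Ekwueme 7–4.
Hoang vs Ekwueme: 5 to 6, Ekwueme.
Every nominee loses at least once (Novak loses to Pham; Pham loses to Hoang; Hoang loses to Ekwueme; Ekwueme loses to Novak). The majority relation contains the cycle Novak > Ekwueme > Pham > Novak, so there is no Condorcet winner.

none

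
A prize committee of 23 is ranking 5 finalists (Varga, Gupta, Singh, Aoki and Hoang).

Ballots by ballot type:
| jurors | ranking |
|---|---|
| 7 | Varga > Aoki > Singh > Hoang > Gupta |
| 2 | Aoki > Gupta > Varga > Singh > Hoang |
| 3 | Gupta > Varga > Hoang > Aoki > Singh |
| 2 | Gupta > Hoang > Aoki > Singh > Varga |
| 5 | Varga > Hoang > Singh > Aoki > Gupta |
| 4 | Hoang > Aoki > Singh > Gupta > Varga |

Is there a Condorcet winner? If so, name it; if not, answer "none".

Varga

Check each pair by majority over 23 ballots:
Varga vs Gupta: 12 to 11, Varga.
Varga vs Singh: 7+2+3+5 = 17 for Varga, 6 for Singh — Varga by 17–6.
Varga vs Aoki: 15 to 8, Varga.
Varga vs Hoang: 17 to 6, Varga.
Gupta vs Singh: Gupta preferred on 2+3+2 = 7 ballots; Singh wins 16–7.
Gupta vs Aoki: 3+2 = 5 for Gupta, 18 for Aoki — Aoki by 18–5.
Gupta vs Hoang: Gupta preferred on 2+3+2 = 7 ballots; Hoang wins 16–7.
Singh vs Aoki: Singh preferred on 5 ballots; Aoki wins 18–5.
Singh vs Hoang: 9 to 14, Hoang.
Aoki vs Hoang: 7+2 = 9 for Aoki, 14 for Hoang — Hoang by 14–9.
Varga beats each of Gupta, Singh, Aoki, Hoang — Varga is the Condorcet winner.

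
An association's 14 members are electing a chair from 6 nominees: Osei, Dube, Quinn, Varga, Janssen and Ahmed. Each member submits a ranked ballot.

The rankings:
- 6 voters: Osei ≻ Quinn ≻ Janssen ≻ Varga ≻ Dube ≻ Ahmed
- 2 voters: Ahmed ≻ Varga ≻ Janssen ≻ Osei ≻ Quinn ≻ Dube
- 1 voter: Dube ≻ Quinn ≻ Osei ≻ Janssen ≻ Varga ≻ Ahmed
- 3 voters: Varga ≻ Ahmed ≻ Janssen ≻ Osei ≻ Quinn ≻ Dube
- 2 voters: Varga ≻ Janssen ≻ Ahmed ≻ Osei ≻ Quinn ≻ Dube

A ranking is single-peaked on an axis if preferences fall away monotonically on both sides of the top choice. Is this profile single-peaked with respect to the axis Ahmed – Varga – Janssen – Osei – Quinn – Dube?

Axis positions: Ahmed=1, Varga=2, Janssen=3, Osei=4, Quinn=5, Dube=6.
Ballot type 1 (peak Osei at position 4): ranking walks positions 4-5-3-2-6-1, expanding outward from the peak — single-peaked.
Ballot type 2 (peak Ahmed at position 1): ranking walks positions 1-2-3-4-5-6, expanding outward from the peak — single-peaked.
Ballot type 3 (peak Dube at position 6): ranking walks positions 6-5-4-3-2-1, expanding outward from the peak — single-peaked.
Ballot type 4 (peak Varga at position 2): ranking walks positions 2-1-3-4-5-6, expanding outward from the peak — single-peaked.
Ballot type 5 (peak Varga at position 2): ranking walks positions 2-3-1-4-5-6, expanding outward from the peak — single-peaked.
Every ranking is single-peaked on this axis.

yes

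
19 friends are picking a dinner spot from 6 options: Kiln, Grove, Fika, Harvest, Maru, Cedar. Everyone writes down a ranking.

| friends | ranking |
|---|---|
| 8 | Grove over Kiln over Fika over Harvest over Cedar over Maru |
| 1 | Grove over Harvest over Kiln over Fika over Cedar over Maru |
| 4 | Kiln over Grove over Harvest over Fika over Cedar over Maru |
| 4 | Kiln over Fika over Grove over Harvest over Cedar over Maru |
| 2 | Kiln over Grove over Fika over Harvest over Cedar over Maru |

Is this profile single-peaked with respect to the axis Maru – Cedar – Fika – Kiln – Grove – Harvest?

yes

Axis positions: Maru=1, Cedar=2, Fika=3, Kiln=4, Grove=5, Harvest=6.
Type 1 (peak Grove at position 5): ranking walks positions 5-4-3-6-2-1, expanding outward from the peak — single-peaked.
Type 2 (peak Grove at position 5): ranking walks positions 5-6-4-3-2-1, expanding outward from the peak — single-peaked.
Type 3 (peak Kiln at position 4): ranking walks positions 4-5-6-3-2-1, expanding outward from the peak — single-peaked.
Type 4 (peak Kiln at position 4): ranking walks positions 4-3-5-6-2-1, expanding outward from the peak — single-peaked.
Type 5 (peak Kiln at position 4): ranking walks positions 4-5-3-6-2-1, expanding outward from the peak — single-peaked.
Every ranking is single-peaked on this axis.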